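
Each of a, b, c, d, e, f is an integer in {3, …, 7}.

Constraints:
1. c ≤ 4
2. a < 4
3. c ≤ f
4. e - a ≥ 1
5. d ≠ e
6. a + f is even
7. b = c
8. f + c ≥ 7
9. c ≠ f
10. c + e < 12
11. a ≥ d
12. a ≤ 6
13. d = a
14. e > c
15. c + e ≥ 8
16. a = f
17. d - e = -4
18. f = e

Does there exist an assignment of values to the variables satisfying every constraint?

From constraints 13, 16, and 18, d = a = f = e, so d = e. But constraint 5 says d ≠ e. Contradiction.

Unsatisfiable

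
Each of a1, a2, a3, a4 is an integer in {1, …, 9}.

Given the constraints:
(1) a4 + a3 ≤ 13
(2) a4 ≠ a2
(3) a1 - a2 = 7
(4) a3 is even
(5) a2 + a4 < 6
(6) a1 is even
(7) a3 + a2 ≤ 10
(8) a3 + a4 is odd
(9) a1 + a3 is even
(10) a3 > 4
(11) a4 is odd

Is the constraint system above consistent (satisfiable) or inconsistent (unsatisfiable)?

Satisfiable

Try a1 = 8, a2 = 1, a3 = 8, a4 = 3.
Check constraint 1: a4 + a3 = 11; constraint 3: a1 - a2 = 7; constraint 5: a2 + a4 = 4. The remaining constraints are straightforward to verify.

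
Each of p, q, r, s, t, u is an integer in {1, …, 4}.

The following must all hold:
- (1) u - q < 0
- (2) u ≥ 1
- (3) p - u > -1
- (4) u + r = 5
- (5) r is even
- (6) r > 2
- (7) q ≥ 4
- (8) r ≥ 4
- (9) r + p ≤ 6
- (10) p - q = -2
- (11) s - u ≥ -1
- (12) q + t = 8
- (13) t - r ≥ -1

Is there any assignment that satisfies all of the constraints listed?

One satisfying assignment is p = 2, q = 4, r = 4, s = 3, t = 4, u = 1.
For the less obvious constraints — constraint 1: u - q = -3; constraint 3: p - u = 1 — and the others hold by inspection.

Satisfiable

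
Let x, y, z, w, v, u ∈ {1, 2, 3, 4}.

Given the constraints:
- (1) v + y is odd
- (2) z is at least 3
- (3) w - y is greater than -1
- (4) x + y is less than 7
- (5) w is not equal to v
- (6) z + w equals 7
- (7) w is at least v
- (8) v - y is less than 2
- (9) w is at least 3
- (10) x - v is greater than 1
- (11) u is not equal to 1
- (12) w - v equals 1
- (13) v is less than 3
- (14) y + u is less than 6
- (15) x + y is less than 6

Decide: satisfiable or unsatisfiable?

Satisfiable

Setting (x, y, z, w, v, u) = (4, 1, 4, 3, 2, 4) satisfies everything: constraint 3: w - y = 2; constraint 4: x + y = 5, and the others follow.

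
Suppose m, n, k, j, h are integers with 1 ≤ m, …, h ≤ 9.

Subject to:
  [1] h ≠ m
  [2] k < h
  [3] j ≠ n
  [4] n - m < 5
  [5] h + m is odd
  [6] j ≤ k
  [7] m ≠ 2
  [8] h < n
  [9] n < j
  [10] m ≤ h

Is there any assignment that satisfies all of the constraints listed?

Constraints 2, 6, 8, and 9 give h < n, n < j, j ≤ k, k < h. Chaining: h < n < j ≤ k < h, which forces h < h — impossible.

Unsatisfiable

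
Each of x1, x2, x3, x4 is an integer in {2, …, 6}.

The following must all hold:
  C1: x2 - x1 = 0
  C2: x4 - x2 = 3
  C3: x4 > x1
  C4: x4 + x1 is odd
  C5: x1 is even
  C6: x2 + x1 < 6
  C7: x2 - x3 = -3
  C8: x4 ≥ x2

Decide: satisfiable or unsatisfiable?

Satisfiable

One satisfying assignment is x1 = 2, x2 = 2, x3 = 5, x4 = 5.
For the less obvious constraints — constraint 1: x2 - x1 = 0; constraint 2: x4 - x2 = 3 — and the others hold by inspection.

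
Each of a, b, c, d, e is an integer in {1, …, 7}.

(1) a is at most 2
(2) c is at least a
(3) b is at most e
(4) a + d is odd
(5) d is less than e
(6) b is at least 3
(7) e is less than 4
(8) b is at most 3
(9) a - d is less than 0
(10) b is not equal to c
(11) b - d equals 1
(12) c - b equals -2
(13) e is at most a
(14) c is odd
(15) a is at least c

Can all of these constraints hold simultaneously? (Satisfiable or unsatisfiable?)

Unsatisfiable

From constraints 3 and 6: e ≥ b and b ≥ 3, so e ≥ 3. From constraints 1 and 13: e ≤ a and a ≤ 2, so e ≤ 2. But 2 < 3, so no value of e works.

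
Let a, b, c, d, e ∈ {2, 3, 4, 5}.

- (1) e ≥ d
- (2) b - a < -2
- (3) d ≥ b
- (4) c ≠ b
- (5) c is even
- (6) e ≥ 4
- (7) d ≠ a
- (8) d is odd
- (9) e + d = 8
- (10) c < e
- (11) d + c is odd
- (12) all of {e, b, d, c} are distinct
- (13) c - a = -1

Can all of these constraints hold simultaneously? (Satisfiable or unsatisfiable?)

One satisfying assignment is a = 5, b = 2, c = 4, d = 3, e = 5.
For the less obvious constraints — constraint 2: b - a = -3; constraint 9: e + d = 8; constraint 13: c - a = -1 — and the others hold by inspection.

Satisfiable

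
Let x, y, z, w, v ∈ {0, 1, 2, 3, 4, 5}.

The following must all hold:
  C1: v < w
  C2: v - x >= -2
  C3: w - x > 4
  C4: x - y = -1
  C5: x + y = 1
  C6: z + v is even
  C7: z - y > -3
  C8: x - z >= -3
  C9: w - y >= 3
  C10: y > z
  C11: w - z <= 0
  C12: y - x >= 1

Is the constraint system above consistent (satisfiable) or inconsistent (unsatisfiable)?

Constraints 8, 9, 11, and 12 give w − y ≥ 3, y − x ≥ 1, x − z ≥ -3, z − w ≥ 0.
Adding all 4 inequalities: the left sides telescope to 0, and the right sides sum to 3 + 1 + (-3) + 0 = 1. So 0 ≥ 1, which is false.

Unsatisfiable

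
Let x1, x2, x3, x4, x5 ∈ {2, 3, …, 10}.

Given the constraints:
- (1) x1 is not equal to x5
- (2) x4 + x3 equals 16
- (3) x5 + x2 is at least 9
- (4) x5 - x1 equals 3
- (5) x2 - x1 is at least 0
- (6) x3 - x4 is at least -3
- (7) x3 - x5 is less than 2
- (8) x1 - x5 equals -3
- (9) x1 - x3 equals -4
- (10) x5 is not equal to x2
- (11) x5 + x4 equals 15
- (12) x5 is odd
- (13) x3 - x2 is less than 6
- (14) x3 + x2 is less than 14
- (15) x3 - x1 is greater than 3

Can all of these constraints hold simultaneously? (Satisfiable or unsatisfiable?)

Satisfiable

Setting (x1, x2, x3, x4, x5) = (4, 4, 8, 8, 7) satisfies everything: constraint 2: x4 + x3 = 16; constraint 3: x5 + x2 = 11; constraint 4: x5 - x1 = 3, and the others follow.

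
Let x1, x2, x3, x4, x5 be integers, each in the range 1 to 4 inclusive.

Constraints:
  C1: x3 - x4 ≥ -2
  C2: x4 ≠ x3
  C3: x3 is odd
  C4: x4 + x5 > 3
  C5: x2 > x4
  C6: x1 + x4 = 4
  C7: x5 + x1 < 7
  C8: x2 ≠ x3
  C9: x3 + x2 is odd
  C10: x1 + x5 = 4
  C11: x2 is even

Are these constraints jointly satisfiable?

Satisfiable

Setting (x1, x2, x3, x4, x5) = (2, 4, 1, 2, 2) satisfies everything: constraint 1: x3 - x4 = -1; constraint 4: x4 + x5 = 4; constraint 6: x1 + x4 = 4, and the others follow.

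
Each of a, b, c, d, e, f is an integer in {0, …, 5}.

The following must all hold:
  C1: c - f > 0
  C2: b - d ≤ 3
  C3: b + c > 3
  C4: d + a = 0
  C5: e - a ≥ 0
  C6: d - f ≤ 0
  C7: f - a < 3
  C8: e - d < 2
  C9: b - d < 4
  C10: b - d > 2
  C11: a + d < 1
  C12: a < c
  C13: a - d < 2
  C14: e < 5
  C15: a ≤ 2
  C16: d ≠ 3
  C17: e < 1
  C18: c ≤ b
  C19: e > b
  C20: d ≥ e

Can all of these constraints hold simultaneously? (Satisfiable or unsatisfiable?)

Constraints 1, 6, 18, 19, and 20 give e ≤ d, d ≤ f, f < c, c ≤ b, b < e. Chaining: e ≤ d ≤ f < c ≤ b < e, which forces e < e — impossible.

Unsatisfiable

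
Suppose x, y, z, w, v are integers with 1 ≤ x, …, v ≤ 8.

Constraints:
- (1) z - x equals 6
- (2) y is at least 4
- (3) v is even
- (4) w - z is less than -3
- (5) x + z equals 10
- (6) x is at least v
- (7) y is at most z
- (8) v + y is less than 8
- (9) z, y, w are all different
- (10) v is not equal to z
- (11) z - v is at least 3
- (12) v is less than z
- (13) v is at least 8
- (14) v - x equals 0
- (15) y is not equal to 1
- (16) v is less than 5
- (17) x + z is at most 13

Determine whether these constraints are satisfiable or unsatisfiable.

Unsatisfiable

From constraints 6 and 13: x ≥ v ≥ 8. From constraints 2 and 7: z ≥ y ≥ 4. Hence x + z ≥ 12. But constraint 5 requires x + z = 10, and 10 < 12. Contradiction.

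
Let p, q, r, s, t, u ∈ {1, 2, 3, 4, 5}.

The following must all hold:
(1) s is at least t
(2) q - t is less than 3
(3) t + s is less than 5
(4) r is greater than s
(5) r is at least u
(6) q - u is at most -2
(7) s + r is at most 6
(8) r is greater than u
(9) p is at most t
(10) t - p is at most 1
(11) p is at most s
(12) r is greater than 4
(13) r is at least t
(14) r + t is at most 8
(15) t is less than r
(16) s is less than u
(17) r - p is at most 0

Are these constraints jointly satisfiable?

Unsatisfiable

Constraints 1, 8, 9, 16, and 17 give u < r, r ≤ p, p ≤ t, t ≤ s, s < u. Chaining: u < r ≤ p ≤ t ≤ s < u, which forces u < u — impossible.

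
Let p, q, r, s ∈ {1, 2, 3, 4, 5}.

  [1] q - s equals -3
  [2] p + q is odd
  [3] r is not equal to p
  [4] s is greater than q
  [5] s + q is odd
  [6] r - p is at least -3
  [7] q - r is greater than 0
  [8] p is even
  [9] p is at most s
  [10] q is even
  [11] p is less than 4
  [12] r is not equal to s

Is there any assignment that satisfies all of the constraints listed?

Unsatisfiable

Constraint 8 makes p even and constraint 10 makes q even, so p + q must be even. Constraint 2 says p + q is odd — contradiction.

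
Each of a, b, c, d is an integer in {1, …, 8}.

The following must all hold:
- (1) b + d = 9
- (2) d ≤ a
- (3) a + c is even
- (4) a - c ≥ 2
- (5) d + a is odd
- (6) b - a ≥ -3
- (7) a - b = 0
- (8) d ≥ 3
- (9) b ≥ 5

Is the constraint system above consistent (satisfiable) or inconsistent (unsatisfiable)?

The assignment a = 5, b = 5, c = 3, d = 4 works:
  constraint 1 holds since b + d = 9.
  constraint 4 holds since a - c = 2.
The rest check out directly.

Satisfiable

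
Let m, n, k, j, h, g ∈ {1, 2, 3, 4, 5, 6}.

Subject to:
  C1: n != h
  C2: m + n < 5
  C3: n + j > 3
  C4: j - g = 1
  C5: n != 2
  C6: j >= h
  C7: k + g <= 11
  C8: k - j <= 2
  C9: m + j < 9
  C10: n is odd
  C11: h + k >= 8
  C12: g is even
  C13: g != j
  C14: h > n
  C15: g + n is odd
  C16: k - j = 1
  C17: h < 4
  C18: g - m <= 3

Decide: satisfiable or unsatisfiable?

Try m = 2, n = 1, k = 6, j = 5, h = 3, g = 4.
Check constraint 2: m + n = 3; constraint 3: n + j = 6; constraint 4: j - g = 1. The remaining constraints are straightforward to verify.

Satisfiable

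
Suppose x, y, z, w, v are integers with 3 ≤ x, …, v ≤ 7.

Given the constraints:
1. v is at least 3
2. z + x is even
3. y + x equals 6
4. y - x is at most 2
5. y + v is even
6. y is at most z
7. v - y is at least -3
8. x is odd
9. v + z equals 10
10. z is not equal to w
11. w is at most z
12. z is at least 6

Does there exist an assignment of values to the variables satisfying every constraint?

Satisfiable

Take x = 3, y = 3, z = 7, w = 3, v = 3. Then constraint 3: y + x = 6; constraint 4: y - x = 0, and every other listed constraint is also met.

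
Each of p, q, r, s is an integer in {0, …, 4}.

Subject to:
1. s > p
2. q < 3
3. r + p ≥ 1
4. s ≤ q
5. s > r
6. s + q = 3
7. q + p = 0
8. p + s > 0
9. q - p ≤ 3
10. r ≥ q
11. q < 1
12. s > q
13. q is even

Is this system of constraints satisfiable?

Constraints 4, 5, and 10 give r < s, s ≤ q, q ≤ r. Chaining: r < s ≤ q ≤ r, which forces r < r — impossible.

Unsatisfiable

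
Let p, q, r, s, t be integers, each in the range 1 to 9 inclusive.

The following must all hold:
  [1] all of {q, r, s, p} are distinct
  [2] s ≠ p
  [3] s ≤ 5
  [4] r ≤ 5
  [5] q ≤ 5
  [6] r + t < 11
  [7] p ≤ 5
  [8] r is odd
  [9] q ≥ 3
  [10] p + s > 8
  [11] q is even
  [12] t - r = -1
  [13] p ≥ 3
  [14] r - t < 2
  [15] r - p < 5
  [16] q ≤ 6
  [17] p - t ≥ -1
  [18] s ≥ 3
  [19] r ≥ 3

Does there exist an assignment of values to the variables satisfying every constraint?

Unsatisfiable

Constraints 3, 4, 5, 7, 9, 13, 18, and 19 confine each of q, r, s, p to the 3 values {3, …, 5}.
Constraint 1 requires all 4 of them to be distinct, but only 3 values are available — impossible by the pigeonhole principle.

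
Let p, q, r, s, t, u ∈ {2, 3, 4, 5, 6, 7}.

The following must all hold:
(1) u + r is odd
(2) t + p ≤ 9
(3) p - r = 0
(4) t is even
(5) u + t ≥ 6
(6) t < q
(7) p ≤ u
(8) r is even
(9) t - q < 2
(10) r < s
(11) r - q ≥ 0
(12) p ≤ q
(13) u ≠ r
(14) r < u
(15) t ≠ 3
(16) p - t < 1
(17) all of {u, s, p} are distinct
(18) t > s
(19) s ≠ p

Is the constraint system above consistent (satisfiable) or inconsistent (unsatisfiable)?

Constraints 6, 10, 11, and 18 give s < t, t < q, q ≤ r, r < s. Chaining: s < t < q ≤ r < s, which forces s < s — impossible.

Unsatisfiable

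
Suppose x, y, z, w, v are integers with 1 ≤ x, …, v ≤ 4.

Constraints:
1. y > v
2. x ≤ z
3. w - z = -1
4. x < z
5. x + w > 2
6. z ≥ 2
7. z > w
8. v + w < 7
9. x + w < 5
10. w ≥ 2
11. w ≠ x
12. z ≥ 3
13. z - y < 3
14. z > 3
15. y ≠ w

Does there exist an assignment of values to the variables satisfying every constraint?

One satisfying assignment is x = 1, y = 4, z = 4, w = 3, v = 2.
For the less obvious constraints — constraint 3: w - z = -1; constraint 5: x + w = 4; constraint 8: v + w = 5 — and the others hold by inspection.

Satisfiable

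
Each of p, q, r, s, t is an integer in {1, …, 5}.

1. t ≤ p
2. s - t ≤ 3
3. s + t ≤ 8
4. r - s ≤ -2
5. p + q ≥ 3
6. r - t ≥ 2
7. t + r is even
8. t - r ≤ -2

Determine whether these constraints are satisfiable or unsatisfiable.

Unsatisfiable

Constraints 2, 4, and 8 give t − s ≥ -3, s − r ≥ 2, r − t ≥ 2.
Adding all 3 inequalities: the left sides telescope to 0, and the right sides sum to (-3) + 2 + 2 = 1. So 0 ≥ 1, which is false.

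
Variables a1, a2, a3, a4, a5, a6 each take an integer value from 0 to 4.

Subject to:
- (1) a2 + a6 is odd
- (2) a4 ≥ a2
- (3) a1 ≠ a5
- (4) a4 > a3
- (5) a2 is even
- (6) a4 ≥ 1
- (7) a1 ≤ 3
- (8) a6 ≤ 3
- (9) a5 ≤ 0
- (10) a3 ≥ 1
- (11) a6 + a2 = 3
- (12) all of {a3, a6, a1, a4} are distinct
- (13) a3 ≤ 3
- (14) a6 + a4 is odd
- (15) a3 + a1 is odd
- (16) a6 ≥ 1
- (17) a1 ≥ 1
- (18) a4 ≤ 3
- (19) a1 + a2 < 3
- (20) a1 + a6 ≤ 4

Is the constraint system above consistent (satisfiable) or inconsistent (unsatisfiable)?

Constraints 6, 7, 8, 10, 13, 16, 17, and 18 confine each of a3, a6, a1, a4 to the 3 values {1, …, 3}.
Constraint 12 requires all 4 of them to be distinct, but only 3 values are available — impossible by the pigeonhole principle.

Unsatisfiable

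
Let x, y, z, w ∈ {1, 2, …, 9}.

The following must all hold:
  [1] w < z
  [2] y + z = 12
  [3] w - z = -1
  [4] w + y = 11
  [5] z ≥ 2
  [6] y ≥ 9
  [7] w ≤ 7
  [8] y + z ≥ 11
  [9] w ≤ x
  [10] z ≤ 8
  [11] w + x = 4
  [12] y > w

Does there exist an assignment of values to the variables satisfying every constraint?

Satisfiable

Setting (x, y, z, w) = (2, 9, 3, 2) satisfies everything: constraint 2: y + z = 12; constraint 3: w - z = -1, and the others follow.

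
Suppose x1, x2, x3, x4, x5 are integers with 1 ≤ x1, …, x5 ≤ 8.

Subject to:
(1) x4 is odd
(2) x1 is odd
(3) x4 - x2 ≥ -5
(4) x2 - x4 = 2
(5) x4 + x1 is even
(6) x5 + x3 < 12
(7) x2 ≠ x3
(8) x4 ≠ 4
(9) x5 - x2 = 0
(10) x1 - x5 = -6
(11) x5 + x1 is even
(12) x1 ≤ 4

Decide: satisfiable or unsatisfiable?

The assignment x1 = 1, x2 = 7, x3 = 3, x4 = 5, x5 = 7 works:
  constraint 3 holds since x4 - x2 = -2.
  constraint 4 holds since x2 - x4 = 2.
The rest check out directly.

Satisfiable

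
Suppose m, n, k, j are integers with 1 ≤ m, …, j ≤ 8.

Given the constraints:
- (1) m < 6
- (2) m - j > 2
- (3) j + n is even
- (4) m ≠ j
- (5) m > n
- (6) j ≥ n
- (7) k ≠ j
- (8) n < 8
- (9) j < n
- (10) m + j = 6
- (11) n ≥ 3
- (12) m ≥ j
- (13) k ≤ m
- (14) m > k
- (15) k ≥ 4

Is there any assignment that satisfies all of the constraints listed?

Unsatisfiable

From constraints 13 and 15: m ≥ k ≥ 4. From constraints 6 and 11: j ≥ n ≥ 3. Hence m + j ≥ 7. But constraint 10 requires m + j = 6, and 6 < 7. Contradiction.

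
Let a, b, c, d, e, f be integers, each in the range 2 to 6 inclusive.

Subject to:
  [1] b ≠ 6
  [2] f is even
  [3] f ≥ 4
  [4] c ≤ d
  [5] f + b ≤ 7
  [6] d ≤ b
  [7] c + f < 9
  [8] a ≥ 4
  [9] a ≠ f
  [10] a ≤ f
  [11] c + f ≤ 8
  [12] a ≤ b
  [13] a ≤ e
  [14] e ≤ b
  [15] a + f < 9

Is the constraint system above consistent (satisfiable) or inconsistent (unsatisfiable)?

From constraint 3: f ≥ 4. From constraints 8 and 12: b ≥ a ≥ 4. Hence f + b ≥ 8. But constraint 5 requires f + b ≤ 7, and 7 < 8. Contradiction.

Unsatisfiable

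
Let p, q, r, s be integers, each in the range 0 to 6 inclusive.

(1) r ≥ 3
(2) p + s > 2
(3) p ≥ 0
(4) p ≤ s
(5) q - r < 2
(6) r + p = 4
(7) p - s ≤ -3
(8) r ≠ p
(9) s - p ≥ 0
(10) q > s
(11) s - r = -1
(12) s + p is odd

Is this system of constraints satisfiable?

Setting (p, q, r, s) = (0, 4, 4, 3) satisfies everything: constraint 2: p + s = 3; constraint 5: q - r = 0; constraint 6: r + p = 4, and the others follow.

Satisfiable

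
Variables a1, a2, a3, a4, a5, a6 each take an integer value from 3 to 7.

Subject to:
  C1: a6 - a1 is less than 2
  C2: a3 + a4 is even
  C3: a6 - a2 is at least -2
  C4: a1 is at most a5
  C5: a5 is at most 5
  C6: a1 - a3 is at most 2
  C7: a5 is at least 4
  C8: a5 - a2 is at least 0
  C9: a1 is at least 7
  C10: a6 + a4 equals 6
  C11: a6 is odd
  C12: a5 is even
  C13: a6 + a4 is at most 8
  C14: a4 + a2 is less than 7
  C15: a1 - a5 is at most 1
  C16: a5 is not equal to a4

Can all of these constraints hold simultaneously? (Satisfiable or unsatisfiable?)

From constraints 4 and 9: a5 ≥ a1 and a1 ≥ 7, so a5 ≥ 7. From constraint 5: a5 ≤ 5. But 5 < 7, so no value of a5 works.

Unsatisfiable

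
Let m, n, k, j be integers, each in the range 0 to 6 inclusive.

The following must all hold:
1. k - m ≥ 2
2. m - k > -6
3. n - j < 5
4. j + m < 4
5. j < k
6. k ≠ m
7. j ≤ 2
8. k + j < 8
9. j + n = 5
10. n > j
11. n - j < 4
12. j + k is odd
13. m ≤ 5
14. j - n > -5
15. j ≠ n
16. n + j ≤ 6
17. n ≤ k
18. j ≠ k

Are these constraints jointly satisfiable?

Setting (m, n, k, j) = (0, 4, 4, 1) satisfies everything: constraint 1: k - m = 4; constraint 2: m - k = -4, and the others follow.

Satisfiable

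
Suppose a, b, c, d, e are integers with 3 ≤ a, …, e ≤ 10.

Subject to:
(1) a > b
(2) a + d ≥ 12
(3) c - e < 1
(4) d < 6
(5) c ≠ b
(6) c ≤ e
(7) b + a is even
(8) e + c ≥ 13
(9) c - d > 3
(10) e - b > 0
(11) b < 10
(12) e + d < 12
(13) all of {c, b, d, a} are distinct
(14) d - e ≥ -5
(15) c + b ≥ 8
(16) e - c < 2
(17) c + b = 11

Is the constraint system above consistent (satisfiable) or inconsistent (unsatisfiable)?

Satisfiable

Setting (a, b, c, d, e) = (10, 4, 7, 3, 7) satisfies everything: constraint 2: a + d = 13; constraint 3: c - e = 0, and the others follow.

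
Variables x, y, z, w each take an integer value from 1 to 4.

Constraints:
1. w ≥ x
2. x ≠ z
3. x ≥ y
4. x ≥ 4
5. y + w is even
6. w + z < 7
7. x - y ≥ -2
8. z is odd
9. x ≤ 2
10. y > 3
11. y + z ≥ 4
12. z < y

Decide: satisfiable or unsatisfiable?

From constraint 10: y ≥ 4. From constraints 3 and 9: y ≤ x and x ≤ 2, so y ≤ 2. But 2 < 4, so no value of y works.

Unsatisfiable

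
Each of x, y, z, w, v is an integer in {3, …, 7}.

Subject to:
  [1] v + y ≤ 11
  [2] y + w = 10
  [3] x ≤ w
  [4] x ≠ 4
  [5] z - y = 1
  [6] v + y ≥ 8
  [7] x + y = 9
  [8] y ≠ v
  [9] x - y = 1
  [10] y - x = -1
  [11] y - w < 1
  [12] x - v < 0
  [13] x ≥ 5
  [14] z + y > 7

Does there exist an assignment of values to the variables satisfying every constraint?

Satisfiable

Take x = 5, y = 4, z = 5, w = 6, v = 6. Then constraint 1: v + y = 10; constraint 2: y + w = 10, and every other listed constraint is also met.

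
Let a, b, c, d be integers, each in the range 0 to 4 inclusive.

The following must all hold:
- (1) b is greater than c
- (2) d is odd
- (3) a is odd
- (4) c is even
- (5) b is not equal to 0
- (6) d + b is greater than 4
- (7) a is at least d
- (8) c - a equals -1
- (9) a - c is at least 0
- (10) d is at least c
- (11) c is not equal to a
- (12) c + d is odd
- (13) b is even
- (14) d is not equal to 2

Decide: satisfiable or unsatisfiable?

Satisfiable

Take a = 1, b = 4, c = 0, d = 1. Then constraint 6: d + b = 5; constraint 8: c - a = -1, and every other listed constraint is also met.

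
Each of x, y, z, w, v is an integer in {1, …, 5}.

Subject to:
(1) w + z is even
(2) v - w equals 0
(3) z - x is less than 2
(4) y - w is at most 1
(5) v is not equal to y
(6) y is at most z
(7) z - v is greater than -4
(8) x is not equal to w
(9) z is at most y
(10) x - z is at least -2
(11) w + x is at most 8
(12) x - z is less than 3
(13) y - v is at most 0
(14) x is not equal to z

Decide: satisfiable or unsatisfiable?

Satisfiable

One satisfying assignment is x = 3, y = 2, z = 2, w = 4, v = 4.
For the less obvious constraints — constraint 2: v - w = 0; constraint 3: z - x = -1 — and the others hold by inspection.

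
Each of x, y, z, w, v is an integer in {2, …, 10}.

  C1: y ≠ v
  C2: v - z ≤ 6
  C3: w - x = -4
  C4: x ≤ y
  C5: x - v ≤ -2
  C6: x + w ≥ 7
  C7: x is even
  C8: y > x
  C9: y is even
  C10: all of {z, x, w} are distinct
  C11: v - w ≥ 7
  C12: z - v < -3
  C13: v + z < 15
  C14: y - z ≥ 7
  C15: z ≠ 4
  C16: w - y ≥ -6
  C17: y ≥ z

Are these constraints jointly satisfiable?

Constraints 2, 11, 14, and 16 give w − y ≥ -6, y − z ≥ 7, z − v ≥ -6, v − w ≥ 7.
Adding all 4 inequalities: the left sides telescope to 0, and the right sides sum to (-6) + 7 + (-6) + 7 = 2. So 0 ≥ 2, which is false.

Unsatisfiable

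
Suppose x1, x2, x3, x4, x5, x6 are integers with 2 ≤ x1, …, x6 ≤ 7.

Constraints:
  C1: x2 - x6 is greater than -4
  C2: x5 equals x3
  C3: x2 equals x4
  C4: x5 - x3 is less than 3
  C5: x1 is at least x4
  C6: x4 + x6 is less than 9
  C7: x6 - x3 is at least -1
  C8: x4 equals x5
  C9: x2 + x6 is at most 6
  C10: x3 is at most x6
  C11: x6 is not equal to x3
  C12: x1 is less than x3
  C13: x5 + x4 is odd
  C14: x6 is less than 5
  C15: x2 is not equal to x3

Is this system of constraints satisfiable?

From constraints 2, 3, and 8, x2 = x4 = x5 = x3, so x2 = x3. But constraint 15 says x2 ≠ x3. Contradiction.

Unsatisfiable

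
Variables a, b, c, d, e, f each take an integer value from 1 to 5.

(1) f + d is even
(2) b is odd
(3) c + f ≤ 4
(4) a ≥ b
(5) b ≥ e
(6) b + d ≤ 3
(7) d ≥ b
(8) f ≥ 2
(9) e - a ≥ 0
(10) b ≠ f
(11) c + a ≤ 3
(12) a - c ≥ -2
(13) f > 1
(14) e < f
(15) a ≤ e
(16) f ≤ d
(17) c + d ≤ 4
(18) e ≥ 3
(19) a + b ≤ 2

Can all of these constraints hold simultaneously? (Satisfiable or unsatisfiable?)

Unsatisfiable

From constraints 5 and 18: b ≥ e ≥ 3. From constraints 8 and 16: d ≥ f ≥ 2. Hence b + d ≥ 5. But constraint 6 requires b + d ≤ 3, and 3 < 5. Contradiction.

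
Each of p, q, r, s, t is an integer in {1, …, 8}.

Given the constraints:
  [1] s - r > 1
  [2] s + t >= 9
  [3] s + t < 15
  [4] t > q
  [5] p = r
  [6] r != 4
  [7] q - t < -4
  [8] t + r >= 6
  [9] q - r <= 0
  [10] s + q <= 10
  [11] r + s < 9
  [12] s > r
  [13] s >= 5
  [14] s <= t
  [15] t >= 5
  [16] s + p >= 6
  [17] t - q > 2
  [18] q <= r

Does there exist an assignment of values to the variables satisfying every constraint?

The assignment p = 2, q = 2, r = 2, s = 5, t = 7 works:
  constraint 1 holds since s - r = 3.
  constraint 2 holds since s + t = 12.
The rest check out directly.

Satisfiable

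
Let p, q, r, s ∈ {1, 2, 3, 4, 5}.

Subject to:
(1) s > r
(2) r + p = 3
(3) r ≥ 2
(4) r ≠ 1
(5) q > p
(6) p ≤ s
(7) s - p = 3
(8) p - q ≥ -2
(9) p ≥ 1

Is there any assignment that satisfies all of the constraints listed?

Take p = 1, q = 2, r = 2, s = 4. Then constraint 2: r + p = 3; constraint 7: s - p = 3, and every other listed constraint is also met.

Satisfiable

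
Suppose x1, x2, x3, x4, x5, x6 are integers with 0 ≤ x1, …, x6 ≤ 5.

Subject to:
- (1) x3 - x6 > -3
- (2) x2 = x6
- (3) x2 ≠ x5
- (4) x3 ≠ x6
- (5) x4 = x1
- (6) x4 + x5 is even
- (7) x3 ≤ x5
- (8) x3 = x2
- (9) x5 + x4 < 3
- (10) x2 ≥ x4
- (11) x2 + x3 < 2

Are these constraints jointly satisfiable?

From constraints 2 and 8, x3 = x2 = x6, so x3 = x6. But constraint 4 says x3 ≠ x6. Contradiction.

Unsatisfiable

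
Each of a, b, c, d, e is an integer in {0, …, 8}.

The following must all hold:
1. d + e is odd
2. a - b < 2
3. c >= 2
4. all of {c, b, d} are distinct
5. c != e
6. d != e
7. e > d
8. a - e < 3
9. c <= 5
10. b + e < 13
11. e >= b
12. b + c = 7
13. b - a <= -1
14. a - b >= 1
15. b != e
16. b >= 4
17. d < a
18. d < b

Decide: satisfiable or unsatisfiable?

The assignment a = 6, b = 5, c = 2, d = 3, e = 6 works:
  constraint 2 holds since a - b = 1.
  constraint 8 holds since a - e = 0.
  constraint 10 holds since b + e = 11.
The rest check out directly.

Satisfiable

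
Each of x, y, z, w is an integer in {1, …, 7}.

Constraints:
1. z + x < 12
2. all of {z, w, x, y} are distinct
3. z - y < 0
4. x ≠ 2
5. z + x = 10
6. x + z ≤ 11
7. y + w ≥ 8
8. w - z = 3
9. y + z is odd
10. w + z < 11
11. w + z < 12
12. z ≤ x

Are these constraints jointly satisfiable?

Satisfiable

One satisfying assignment is x = 7, y = 4, z = 3, w = 6.
For the less obvious constraints — constraint 1: z + x = 10; constraint 3: z - y = -1 — and the others hold by inspection.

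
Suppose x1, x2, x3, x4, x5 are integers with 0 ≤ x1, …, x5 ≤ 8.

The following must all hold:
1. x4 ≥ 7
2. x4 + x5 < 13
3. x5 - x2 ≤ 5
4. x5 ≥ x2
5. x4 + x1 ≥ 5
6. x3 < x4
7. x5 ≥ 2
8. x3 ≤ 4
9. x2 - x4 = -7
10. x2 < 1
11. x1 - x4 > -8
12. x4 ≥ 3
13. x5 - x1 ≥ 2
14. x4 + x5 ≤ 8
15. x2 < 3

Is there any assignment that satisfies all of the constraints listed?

Unsatisfiable

From constraint 1: x4 ≥ 7. From constraint 7: x5 ≥ 2. Hence x4 + x5 ≥ 9. But constraint 14 requires x4 + x5 ≤ 8, and 8 < 9. Contradiction.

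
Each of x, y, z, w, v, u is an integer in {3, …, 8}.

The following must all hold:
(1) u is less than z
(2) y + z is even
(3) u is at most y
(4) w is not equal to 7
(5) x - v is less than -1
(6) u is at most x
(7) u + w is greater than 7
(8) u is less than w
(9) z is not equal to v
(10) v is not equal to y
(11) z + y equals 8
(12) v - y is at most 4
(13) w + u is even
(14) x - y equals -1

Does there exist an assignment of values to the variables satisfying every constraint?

The assignment x = 3, y = 4, z = 4, w = 5, v = 5, u = 3 works:
  constraint 5 holds since x - v = -2.
  constraint 7 holds since u + w = 8.
The rest check out directly.

Satisfiable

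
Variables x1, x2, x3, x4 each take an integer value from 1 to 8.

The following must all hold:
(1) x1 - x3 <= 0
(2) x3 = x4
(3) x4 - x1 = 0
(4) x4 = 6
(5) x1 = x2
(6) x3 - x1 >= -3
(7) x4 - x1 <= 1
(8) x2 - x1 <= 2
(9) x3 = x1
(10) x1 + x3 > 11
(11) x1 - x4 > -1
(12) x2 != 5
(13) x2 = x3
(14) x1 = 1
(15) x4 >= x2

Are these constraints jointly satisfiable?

Constraint 14 fixes x1 = 1 and constraint 4 fixes x4 = 6. Constraints 2, 5, and 13 give x1 = x2 = x3 = x4, so x1 = x4. But 1 ≠ 6 — contradiction.

Unsatisfiable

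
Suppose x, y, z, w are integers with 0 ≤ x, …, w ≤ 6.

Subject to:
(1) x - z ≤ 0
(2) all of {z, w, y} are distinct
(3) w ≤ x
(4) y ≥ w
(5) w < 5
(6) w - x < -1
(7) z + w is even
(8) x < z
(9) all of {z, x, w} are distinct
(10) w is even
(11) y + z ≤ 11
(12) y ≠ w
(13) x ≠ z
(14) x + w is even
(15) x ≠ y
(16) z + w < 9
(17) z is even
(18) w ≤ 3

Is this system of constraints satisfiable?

Setting (x, y, z, w) = (4, 5, 6, 2) satisfies everything: constraint 1: x - z = -2; constraint 6: w - x = -2, and the others follow.

Satisfiable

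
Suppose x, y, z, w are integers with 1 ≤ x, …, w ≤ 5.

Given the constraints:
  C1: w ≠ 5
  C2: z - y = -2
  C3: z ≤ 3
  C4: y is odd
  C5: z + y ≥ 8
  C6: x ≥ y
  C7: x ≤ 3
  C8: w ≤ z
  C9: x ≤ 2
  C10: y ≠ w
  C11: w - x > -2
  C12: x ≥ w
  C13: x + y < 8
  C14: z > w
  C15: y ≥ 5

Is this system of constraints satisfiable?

From constraint 3: z ≤ 3. From constraints 6 and 7: y ≤ x ≤ 3. Hence z + y ≤ 6. But constraint 5 requires z + y ≥ 8, and 8 > 6. Contradiction.

Unsatisfiable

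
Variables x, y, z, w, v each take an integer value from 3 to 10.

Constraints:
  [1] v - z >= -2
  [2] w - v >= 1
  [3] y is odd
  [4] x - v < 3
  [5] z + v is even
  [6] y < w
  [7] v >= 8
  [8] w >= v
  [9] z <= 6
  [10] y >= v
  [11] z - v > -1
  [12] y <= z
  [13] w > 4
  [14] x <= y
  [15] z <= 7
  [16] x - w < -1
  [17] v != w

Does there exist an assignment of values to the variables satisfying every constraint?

From constraints 7 and 10: y ≥ v and v ≥ 8, so y ≥ 8. From constraints 12 and 15: y ≤ z and z ≤ 7, so y ≤ 7. But 7 < 8, so no value of y works.

Unsatisfiable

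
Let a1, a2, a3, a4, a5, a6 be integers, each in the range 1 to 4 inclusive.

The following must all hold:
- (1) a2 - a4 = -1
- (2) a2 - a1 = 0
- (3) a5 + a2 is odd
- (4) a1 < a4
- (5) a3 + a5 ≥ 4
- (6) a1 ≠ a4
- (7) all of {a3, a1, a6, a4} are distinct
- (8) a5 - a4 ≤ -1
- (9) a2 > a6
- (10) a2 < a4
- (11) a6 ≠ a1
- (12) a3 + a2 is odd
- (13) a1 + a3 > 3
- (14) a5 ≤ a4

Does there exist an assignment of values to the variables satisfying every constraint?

Satisfiable

Take a1 = 3, a2 = 3, a3 = 2, a4 = 4, a5 = 2, a6 = 1. Then constraint 1: a2 - a4 = -1; constraint 2: a2 - a1 = 0; constraint 5: a3 + a5 = 4, and every other listed constraint is also met.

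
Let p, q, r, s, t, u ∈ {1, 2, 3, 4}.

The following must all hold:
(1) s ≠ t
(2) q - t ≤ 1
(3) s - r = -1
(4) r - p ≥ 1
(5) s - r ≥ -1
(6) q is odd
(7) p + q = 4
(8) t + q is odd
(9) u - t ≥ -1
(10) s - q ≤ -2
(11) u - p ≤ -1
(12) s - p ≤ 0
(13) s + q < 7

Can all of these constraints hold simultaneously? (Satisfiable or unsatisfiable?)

Constraints 2, 4, 5, 9, 10, and 11 give t − q ≥ -1, q − s ≥ 2, s − r ≥ -1, r − p ≥ 1, p − u ≥ 1, u − t ≥ -1.
Adding all 6 inequalities: the left sides telescope to 0, and the right sides sum to (-1) + 2 + (-1) + 1 + 1 + (-1) = 1. So 0 ≥ 1, which is false.

Unsatisfiable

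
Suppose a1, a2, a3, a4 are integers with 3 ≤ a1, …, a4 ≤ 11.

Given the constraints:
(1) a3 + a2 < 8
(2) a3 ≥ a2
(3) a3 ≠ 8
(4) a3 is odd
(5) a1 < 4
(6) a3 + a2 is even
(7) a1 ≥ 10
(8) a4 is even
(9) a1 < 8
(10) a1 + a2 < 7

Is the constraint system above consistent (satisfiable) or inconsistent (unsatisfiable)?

From constraint 7: a1 ≥ 10. From constraint 5: a1 ≤ 3. But 3 < 10, so no value of a1 works.

Unsatisfiable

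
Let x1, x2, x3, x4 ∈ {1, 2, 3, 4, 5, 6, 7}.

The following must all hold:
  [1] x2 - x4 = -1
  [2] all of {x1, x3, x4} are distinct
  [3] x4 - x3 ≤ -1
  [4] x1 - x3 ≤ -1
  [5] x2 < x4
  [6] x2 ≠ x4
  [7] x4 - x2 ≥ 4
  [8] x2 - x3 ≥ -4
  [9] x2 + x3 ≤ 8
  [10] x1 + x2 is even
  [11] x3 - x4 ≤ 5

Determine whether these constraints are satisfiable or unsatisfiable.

Constraints 3, 7, and 8 give x2 − x3 ≥ -4, x3 − x4 ≥ 1, x4 − x2 ≥ 4.
Adding all 3 inequalities: the left sides telescope to 0, and the right sides sum to (-4) + 1 + 4 = 1. So 0 ≥ 1, which is false.

Unsatisfiable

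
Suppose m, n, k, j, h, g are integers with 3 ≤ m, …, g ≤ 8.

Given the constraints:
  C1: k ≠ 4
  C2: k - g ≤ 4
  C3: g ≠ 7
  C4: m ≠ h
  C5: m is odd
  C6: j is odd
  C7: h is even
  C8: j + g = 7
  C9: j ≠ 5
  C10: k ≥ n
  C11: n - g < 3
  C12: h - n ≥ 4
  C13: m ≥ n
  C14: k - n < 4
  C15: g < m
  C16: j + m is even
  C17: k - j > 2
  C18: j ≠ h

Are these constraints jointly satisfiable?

Setting (m, n, k, j, h, g) = (5, 4, 7, 3, 8, 4) satisfies everything: constraint 2: k - g = 3; constraint 8: j + g = 7, and the others follow.

Satisfiable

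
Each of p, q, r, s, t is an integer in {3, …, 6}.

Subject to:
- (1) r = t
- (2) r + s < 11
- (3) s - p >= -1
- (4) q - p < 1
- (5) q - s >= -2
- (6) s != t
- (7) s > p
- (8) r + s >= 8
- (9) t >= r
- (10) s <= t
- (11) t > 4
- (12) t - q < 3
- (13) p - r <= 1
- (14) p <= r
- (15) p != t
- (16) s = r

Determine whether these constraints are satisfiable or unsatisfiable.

From constraints 1 and 16, s = r = t, so s = t. But constraint 6 says s ≠ t. Contradiction.

Unsatisfiable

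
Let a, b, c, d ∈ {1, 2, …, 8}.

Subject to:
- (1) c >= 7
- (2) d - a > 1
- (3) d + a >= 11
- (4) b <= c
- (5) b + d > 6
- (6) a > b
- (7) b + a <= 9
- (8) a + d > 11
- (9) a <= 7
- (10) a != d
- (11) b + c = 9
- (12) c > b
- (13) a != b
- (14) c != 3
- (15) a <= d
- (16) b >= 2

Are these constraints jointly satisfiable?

Satisfiable

Take a = 5, b = 2, c = 7, d = 7. Then constraint 2: d - a = 2; constraint 3: d + a = 12; constraint 5: b + d = 9, and every other listed constraint is also met.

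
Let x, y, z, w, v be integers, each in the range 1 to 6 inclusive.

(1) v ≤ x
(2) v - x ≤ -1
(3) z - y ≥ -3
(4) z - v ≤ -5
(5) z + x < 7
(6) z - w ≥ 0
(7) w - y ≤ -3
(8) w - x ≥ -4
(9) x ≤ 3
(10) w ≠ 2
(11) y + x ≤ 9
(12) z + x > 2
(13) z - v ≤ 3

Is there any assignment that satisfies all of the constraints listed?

Constraints 2, 3, 4, 7, and 8 give z − y ≥ -3, y − w ≥ 3, w − x ≥ -4, x − v ≥ 1, v − z ≥ 5.
Adding all 5 inequalities: the left sides telescope to 0, and the right sides sum to (-3) + 3 + (-4) + 1 + 5 = 2. So 0 ≥ 2, which is false.

Unsatisfiable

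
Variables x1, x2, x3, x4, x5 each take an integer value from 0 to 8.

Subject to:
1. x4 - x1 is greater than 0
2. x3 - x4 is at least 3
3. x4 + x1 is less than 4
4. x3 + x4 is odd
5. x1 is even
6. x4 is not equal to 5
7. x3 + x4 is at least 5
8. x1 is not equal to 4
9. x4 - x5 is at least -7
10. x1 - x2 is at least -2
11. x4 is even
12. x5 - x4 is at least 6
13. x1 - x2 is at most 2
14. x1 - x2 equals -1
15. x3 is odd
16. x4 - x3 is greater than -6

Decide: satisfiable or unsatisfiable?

Satisfiable

Try x1 = 0, x2 = 1, x3 = 5, x4 = 2, x5 = 8.
Check constraint 1: x4 - x1 = 2; constraint 2: x3 - x4 = 3. The remaining constraints are straightforward to verify.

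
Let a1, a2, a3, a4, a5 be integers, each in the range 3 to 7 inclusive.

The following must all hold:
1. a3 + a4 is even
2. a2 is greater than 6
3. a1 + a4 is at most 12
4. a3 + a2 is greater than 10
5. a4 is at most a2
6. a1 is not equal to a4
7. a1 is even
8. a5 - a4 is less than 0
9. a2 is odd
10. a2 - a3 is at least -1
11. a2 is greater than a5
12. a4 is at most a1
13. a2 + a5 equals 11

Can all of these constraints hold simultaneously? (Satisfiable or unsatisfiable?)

Satisfiable

One satisfying assignment is a1 = 6, a2 = 7, a3 = 5, a4 = 5, a5 = 4.
For the less obvious constraints — constraint 3: a1 + a4 = 11; constraint 4: a3 + a2 = 12 — and the others hold by inspection.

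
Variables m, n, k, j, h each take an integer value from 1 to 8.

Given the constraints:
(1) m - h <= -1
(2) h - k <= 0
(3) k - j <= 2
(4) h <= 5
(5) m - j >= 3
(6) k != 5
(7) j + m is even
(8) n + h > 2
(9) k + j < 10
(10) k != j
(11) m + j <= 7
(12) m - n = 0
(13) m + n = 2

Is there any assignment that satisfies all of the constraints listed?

Unsatisfiable

Constraints 1, 2, 3, and 5 give h − m ≥ 1, m − j ≥ 3, j − k ≥ -2, k − h ≥ 0.
Adding all 4 inequalities: the left sides telescope to 0, and the right sides sum to 1 + 3 + (-2) + 0 = 2. So 0 ≥ 2, which is false.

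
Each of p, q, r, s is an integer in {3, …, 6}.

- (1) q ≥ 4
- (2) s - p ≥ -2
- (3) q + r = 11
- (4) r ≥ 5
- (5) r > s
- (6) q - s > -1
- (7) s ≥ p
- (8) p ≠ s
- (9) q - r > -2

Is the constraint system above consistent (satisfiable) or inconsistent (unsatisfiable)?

One satisfying assignment is p = 3, q = 5, r = 6, s = 4.
For the less obvious constraints — constraint 2: s - p = 1; constraint 3: q + r = 11; constraint 6: q - s = 1 — and the others hold by inspection.

Satisfiable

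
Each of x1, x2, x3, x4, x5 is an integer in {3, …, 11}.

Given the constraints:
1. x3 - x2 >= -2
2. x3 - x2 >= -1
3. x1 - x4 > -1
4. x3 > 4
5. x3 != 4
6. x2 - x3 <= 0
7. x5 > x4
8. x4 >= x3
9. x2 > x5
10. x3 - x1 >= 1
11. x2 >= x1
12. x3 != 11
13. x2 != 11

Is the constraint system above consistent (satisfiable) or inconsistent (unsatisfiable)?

Unsatisfiable

Constraints 6, 7, 8, and 9 give x4 < x5, x5 < x2, x2 ≤ x3, x3 ≤ x4. Chaining: x4 < x5 < x2 ≤ x3 ≤ x4, which forces x4 < x4 — impossible.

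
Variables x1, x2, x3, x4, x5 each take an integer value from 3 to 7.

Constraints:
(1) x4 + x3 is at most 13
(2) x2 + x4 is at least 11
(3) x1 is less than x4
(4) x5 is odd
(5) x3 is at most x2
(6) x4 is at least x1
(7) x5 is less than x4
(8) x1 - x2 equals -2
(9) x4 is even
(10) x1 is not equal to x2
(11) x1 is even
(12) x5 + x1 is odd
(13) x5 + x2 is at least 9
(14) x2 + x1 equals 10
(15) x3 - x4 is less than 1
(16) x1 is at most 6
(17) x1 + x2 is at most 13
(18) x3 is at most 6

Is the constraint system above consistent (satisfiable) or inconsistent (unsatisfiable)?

Satisfiable

Take x1 = 4, x2 = 6, x3 = 5, x4 = 6, x5 = 5. Then constraint 1: x4 + x3 = 11; constraint 2: x2 + x4 = 12, and every other listed constraint is also met.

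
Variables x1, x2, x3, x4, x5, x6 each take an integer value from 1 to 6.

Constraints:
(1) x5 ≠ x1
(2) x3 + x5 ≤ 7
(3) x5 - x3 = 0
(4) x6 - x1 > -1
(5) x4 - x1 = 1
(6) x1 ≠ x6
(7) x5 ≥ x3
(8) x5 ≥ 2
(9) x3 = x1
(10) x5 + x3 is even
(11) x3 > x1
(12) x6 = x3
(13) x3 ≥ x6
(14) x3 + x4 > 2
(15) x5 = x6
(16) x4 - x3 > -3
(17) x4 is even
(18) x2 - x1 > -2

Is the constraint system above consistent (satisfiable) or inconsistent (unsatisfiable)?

Unsatisfiable

From constraints 9, 12, and 15, x5 = x6 = x3 = x1, so x5 = x1. But constraint 1 says x5 ≠ x1. Contradiction.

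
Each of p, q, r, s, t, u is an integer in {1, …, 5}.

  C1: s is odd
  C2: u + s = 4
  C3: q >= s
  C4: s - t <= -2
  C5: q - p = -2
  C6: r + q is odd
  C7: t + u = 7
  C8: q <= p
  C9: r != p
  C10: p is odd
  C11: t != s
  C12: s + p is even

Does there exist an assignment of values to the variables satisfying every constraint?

Satisfiable

The assignment p = 5, q = 3, r = 2, s = 1, t = 4, u = 3 works:
  constraint 2 holds since u + s = 4.
  constraint 4 holds since s - t = -3.
The rest check out directly.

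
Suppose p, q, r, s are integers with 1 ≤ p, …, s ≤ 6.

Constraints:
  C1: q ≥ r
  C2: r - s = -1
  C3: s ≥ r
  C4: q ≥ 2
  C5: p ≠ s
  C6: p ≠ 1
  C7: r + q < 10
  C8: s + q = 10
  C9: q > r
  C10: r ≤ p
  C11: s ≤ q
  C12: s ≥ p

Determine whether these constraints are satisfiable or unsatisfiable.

Satisfiable

The assignment p = 3, q = 6, r = 3, s = 4 works:
  constraint 2 holds since r - s = -1.
  constraint 7 holds since r + q = 9.
  constraint 8 holds since s + q = 10.
The rest check out directly.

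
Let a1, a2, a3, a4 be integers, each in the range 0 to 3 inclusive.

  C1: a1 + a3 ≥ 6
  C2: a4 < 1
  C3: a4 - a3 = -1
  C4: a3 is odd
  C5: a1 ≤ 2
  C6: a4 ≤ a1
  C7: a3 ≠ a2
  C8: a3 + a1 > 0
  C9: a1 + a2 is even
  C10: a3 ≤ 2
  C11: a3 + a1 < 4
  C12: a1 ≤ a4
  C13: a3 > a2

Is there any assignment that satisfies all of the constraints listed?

Unsatisfiable

From constraint 5: a1 ≤ 2. From constraint 10: a3 ≤ 2. Hence a1 + a3 ≤ 4. But constraint 1 requires a1 + a3 ≥ 6, and 6 > 4. Contradiction.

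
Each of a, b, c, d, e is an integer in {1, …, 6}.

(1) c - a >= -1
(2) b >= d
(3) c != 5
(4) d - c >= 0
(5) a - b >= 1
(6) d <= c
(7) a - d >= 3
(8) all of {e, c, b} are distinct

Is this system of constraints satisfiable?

Constraints 1, 4, and 7 give d − c ≥ 0, c − a ≥ -1, a − d ≥ 3.
Adding all 3 inequalities: the left sides telescope to 0, and the right sides sum to 0 + (-1) + 3 = 2. So 0 ≥ 2, which is false.

Unsatisfiable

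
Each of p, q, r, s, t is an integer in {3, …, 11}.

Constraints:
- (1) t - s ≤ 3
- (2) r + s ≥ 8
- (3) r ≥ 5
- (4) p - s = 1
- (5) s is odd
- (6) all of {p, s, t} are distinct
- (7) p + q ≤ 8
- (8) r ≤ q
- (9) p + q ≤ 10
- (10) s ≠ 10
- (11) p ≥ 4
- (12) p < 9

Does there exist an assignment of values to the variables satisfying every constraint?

From constraint 11: p ≥ 4. From constraints 3 and 8: q ≥ r ≥ 5. Hence p + q ≥ 9. But constraint 7 requires p + q ≤ 8, and 8 < 9. Contradiction.

Unsatisfiable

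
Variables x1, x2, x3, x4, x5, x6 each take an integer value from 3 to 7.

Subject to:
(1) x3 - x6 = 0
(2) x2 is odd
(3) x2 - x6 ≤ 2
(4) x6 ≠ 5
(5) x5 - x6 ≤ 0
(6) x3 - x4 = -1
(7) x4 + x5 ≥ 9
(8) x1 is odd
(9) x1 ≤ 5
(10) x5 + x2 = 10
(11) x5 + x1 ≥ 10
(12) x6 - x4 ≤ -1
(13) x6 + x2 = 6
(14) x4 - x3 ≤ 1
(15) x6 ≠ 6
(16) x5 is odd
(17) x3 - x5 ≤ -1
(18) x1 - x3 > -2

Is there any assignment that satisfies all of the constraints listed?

Constraints 5, 12, 14, and 17 give x3 − x4 ≥ -1, x4 − x6 ≥ 1, x6 − x5 ≥ 0, x5 − x3 ≥ 1.
Adding all 4 inequalities: the left sides telescope to 0, and the right sides sum to (-1) + 1 + 0 + 1 = 1. So 0 ≥ 1, which is false.

Unsatisfiable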